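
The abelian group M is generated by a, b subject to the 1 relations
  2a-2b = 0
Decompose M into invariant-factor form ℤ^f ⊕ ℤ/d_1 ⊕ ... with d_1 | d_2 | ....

Answer: M ≅ ℤ^1 ⊕ ℤ/2

Derivation:
rank_ℚ(R)=1; free=2−1=1
SNF(R) diag = [2] → torsion [2]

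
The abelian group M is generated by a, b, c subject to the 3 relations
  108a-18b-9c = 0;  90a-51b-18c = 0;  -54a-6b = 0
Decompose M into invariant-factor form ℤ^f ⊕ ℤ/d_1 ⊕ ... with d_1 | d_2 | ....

rank_ℚ(R)=3; free=3−3=0
SNF(R) diag = [3, 9, 18] → torsion [3, 9, 18]

Answer: M ≅ ℤ/3 ⊕ ℤ/9 ⊕ ℤ/18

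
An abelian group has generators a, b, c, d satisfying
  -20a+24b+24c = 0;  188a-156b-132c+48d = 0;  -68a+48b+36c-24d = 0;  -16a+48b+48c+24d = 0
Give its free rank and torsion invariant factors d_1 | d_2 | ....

rank_ℚ(R)=4; free=4−4=0
SNF(R) diag = [4, 12, 12, 24] → torsion [4, 12, 12, 24]

Answer: M ≅ ℤ/4 ⊕ ℤ/12 ⊕ ℤ/12 ⊕ ℤ/24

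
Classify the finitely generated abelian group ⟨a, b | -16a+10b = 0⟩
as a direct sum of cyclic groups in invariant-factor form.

rank_ℚ(R)=1; free=2−1=1
SNF(R) diag = [2] → torsion [2]

Answer: M ≅ ℤ^1 ⊕ ℤ/2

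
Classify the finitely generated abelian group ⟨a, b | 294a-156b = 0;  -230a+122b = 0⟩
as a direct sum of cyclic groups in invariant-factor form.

Answer: M ≅ ℤ/2 ⊕ ℤ/6

Derivation:
rank_ℚ(R)=2; free=2−2=0
SNF(R) diag = [2, 6] → torsion [2, 6]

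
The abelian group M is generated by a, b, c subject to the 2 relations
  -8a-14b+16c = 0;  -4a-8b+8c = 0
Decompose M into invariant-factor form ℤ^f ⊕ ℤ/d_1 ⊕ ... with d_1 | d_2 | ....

Answer: M ≅ ℤ^1 ⊕ ℤ/2 ⊕ ℤ/4

Derivation:
rank_ℚ(R)=2; free=3−2=1
SNF(R) diag = [2, 4] → torsion [2, 4]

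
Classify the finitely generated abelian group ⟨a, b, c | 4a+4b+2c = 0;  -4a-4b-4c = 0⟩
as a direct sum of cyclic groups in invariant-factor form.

Answer: M ≅ ℤ^1 ⊕ ℤ/2 ⊕ ℤ/4

Derivation:
rank_ℚ(R)=2; free=3−2=1
SNF(R) diag = [2, 4] → torsion [2, 4]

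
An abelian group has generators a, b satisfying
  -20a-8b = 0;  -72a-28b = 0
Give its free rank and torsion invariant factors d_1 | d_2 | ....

Answer: M ≅ ℤ/4 ⊕ ℤ/4

Derivation:
rank_ℚ(R)=2; free=2−2=0
SNF(R) diag = [4, 4] → torsion [4, 4]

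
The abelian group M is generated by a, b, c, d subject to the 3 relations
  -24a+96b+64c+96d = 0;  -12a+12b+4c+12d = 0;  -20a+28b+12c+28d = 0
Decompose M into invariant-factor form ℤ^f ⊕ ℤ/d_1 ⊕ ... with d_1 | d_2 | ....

Answer: M ≅ ℤ^1 ⊕ ℤ/4 ⊕ ℤ/8 ⊕ ℤ/24

Derivation:
rank_ℚ(R)=3; free=4−3=1
SNF(R) diag = [4, 8, 24] → torsion [4, 8, 24]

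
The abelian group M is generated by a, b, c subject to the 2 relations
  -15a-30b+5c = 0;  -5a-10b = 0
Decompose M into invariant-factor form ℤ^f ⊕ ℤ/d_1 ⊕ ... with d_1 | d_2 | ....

rank_ℚ(R)=2; free=3−2=1
SNF(R) diag = [5, 5] → torsion [5, 5]

Answer: M ≅ ℤ^1 ⊕ ℤ/5 ⊕ ℤ/5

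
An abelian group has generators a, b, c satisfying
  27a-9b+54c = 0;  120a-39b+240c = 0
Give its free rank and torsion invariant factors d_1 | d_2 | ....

rank_ℚ(R)=2; free=3−2=1
SNF(R) diag = [3, 9] → torsion [3, 9]

Answer: M ≅ ℤ^1 ⊕ ℤ/3 ⊕ ℤ/9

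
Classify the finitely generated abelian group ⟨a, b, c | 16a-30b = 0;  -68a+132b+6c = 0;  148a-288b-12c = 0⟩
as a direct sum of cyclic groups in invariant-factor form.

rank_ℚ(R)=3; free=3−3=0
SNF(R) diag = [2, 6, 12] → torsion [2, 6, 12]

Answer: M ≅ ℤ/2 ⊕ ℤ/6 ⊕ ℤ/12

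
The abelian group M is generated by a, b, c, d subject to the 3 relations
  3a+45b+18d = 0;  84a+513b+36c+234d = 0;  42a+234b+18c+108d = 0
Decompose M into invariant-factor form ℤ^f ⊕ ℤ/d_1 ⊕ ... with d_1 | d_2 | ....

Answer: M ≅ ℤ^1 ⊕ ℤ/3 ⊕ ℤ/9 ⊕ ℤ/18

Derivation:
rank_ℚ(R)=3; free=4−3=1
SNF(R) diag = [3, 9, 18] → torsion [3, 9, 18]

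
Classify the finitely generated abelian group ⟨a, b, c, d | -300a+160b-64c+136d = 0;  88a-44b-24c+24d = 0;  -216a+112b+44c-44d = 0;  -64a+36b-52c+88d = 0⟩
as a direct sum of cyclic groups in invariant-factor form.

rank_ℚ(R)=4; free=4−4=0
SNF(R) diag = [4, 4, 12, 36] → torsion [4, 4, 12, 36]

Answer: M ≅ ℤ/4 ⊕ ℤ/4 ⊕ ℤ/12 ⊕ ℤ/36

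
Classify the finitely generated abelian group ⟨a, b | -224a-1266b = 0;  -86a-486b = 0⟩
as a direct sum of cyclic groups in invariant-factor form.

rank_ℚ(R)=2; free=2−2=0
SNF(R) diag = [2, 6] → torsion [2, 6]

Answer: M ≅ ℤ/2 ⊕ ℤ/6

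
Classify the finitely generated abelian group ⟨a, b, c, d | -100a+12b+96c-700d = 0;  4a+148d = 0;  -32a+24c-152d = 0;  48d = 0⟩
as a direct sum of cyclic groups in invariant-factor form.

rank_ℚ(R)=4; free=4−4=0
SNF(R) diag = [4, 12, 24, 48] → torsion [4, 12, 24, 48]

Answer: M ≅ ℤ/4 ⊕ ℤ/12 ⊕ ℤ/24 ⊕ ℤ/48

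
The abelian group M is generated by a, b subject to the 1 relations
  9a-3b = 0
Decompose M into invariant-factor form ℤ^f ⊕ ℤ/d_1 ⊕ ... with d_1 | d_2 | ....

rank_ℚ(R)=1; free=2−1=1
SNF(R) diag = [3] → torsion [3]

Answer: M ≅ ℤ^1 ⊕ ℤ/3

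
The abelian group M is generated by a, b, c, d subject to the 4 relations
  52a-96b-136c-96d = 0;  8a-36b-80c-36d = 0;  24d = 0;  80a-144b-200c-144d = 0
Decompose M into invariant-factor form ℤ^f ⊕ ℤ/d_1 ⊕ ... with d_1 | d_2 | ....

Answer: M ≅ ℤ/4 ⊕ ℤ/12 ⊕ ℤ/24 ⊕ ℤ/24

Derivation:
rank_ℚ(R)=4; free=4−4=0
SNF(R) diag = [4, 12, 24, 24] → torsion [4, 12, 24, 24]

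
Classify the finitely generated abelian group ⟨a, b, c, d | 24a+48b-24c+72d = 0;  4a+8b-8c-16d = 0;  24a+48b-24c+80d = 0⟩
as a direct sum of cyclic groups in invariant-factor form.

Answer: M ≅ ℤ^1 ⊕ ℤ/4 ⊕ ℤ/8 ⊕ ℤ/24

Derivation:
rank_ℚ(R)=3; free=4−3=1
SNF(R) diag = [4, 8, 24] → torsion [4, 8, 24]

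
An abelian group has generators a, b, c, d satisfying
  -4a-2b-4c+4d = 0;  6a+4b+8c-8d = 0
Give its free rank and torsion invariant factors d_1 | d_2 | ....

Answer: M ≅ ℤ^2 ⊕ ℤ/2 ⊕ ℤ/2

Derivation:
rank_ℚ(R)=2; free=4−2=2
SNF(R) diag = [2, 2] → torsion [2, 2]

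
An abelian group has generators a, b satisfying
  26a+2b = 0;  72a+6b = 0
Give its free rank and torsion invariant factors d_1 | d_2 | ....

rank_ℚ(R)=2; free=2−2=0
SNF(R) diag = [2, 6] → torsion [2, 6]

Answer: M ≅ ℤ/2 ⊕ ℤ/6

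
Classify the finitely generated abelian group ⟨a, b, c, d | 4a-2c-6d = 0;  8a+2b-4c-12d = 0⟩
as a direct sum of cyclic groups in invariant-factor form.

Answer: M ≅ ℤ^2 ⊕ ℤ/2 ⊕ ℤ/2

Derivation:
rank_ℚ(R)=2; free=4−2=2
SNF(R) diag = [2, 2] → torsion [2, 2]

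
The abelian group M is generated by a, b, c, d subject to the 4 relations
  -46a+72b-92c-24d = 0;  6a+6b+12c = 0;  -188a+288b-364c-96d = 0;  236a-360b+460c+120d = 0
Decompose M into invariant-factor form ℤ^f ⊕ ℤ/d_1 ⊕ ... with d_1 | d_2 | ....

Answer: M ≅ ℤ/2 ⊕ ℤ/6 ⊕ ℤ/12 ⊕ ℤ/24

Derivation:
rank_ℚ(R)=4; free=4−4=0
SNF(R) diag = [2, 6, 12, 24] → torsion [2, 6, 12, 24]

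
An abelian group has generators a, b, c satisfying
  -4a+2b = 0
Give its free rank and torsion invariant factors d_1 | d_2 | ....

rank_ℚ(R)=1; free=3−1=2
SNF(R) diag = [2] → torsion [2]

Answer: M ≅ ℤ^2 ⊕ ℤ/2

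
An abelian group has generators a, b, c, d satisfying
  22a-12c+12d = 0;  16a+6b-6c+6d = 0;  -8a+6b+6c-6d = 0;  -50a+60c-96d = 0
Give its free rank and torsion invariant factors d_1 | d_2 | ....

Answer: M ≅ ℤ/2 ⊕ ℤ/6 ⊕ ℤ/12 ⊕ ℤ/36

Derivation:
rank_ℚ(R)=4; free=4−4=0
SNF(R) diag = [2, 6, 12, 36] → torsion [2, 6, 12, 36]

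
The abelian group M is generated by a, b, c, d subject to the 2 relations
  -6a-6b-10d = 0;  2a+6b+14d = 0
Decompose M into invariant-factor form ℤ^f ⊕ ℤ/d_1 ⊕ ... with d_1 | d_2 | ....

Answer: M ≅ ℤ^2 ⊕ ℤ/2 ⊕ ℤ/4

Derivation:
rank_ℚ(R)=2; free=4−2=2
SNF(R) diag = [2, 4] → torsion [2, 4]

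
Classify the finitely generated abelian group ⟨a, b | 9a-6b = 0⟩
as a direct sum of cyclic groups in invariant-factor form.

Answer: M ≅ ℤ^1 ⊕ ℤ/3

Derivation:
rank_ℚ(R)=1; free=2−1=1
SNF(R) diag = [3] → torsion [3]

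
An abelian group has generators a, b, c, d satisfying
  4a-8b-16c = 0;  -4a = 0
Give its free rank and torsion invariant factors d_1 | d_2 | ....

rank_ℚ(R)=2; free=4−2=2
SNF(R) diag = [4, 8] → torsion [4, 8]

Answer: M ≅ ℤ^2 ⊕ ℤ/4 ⊕ ℤ/8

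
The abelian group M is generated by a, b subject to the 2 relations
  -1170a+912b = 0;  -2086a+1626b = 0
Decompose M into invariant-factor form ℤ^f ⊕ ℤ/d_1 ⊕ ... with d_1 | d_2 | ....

Answer: M ≅ ℤ/2 ⊕ ℤ/6

Derivation:
rank_ℚ(R)=2; free=2−2=0
SNF(R) diag = [2, 6] → torsion [2, 6]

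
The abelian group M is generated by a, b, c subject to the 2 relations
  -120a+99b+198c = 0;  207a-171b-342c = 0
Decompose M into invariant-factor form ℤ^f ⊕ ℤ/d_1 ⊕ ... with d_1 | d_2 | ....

rank_ℚ(R)=2; free=3−2=1
SNF(R) diag = [3, 9] → torsion [3, 9]

Answer: M ≅ ℤ^1 ⊕ ℤ/3 ⊕ ℤ/9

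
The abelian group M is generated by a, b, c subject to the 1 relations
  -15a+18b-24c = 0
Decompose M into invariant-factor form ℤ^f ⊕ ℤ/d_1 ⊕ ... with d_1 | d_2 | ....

Answer: M ≅ ℤ^2 ⊕ ℤ/3

Derivation:
rank_ℚ(R)=1; free=3−1=2
SNF(R) diag = [3] → torsion [3]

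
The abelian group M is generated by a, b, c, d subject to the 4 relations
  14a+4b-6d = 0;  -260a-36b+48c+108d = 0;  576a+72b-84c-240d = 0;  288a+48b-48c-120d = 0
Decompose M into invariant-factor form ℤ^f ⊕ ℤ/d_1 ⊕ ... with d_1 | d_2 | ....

rank_ℚ(R)=4; free=4−4=0
SNF(R) diag = [2, 4, 12, 24] → torsion [2, 4, 12, 24]

Answer: M ≅ ℤ/2 ⊕ ℤ/4 ⊕ ℤ/12 ⊕ ℤ/24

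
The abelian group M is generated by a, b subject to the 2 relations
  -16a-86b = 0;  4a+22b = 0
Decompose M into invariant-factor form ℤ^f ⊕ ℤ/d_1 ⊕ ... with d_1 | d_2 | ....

rank_ℚ(R)=2; free=2−2=0
SNF(R) diag = [2, 4] → torsion [2, 4]

Answer: M ≅ ℤ/2 ⊕ ℤ/4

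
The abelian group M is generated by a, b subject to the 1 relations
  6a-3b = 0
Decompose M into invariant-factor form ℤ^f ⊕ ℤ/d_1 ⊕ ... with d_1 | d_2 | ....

rank_ℚ(R)=1; free=2−1=1
SNF(R) diag = [3] → torsion [3]

Answer: M ≅ ℤ^1 ⊕ ℤ/3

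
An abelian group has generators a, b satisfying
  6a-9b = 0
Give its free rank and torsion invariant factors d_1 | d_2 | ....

Answer: M ≅ ℤ^1 ⊕ ℤ/3

Derivation:
rank_ℚ(R)=1; free=2−1=1
SNF(R) diag = [3] → torsion [3]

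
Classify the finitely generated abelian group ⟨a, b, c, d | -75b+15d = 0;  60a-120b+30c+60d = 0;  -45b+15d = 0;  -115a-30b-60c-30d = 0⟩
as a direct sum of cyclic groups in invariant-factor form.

rank_ℚ(R)=4; free=4−4=0
SNF(R) diag = [5, 15, 30, 30] → torsion [5, 15, 30, 30]

Answer: M ≅ ℤ/5 ⊕ ℤ/15 ⊕ ℤ/30 ⊕ ℤ/30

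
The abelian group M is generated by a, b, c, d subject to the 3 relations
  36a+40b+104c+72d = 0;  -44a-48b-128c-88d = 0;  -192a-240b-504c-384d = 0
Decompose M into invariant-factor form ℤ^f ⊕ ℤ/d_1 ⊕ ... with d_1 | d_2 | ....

rank_ℚ(R)=3; free=4−3=1
SNF(R) diag = [4, 8, 24] → torsion [4, 8, 24]

Answer: M ≅ ℤ^1 ⊕ ℤ/4 ⊕ ℤ/8 ⊕ ℤ/24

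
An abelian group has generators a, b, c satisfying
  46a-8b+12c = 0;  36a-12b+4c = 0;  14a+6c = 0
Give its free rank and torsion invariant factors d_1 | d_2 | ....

Answer: M ≅ ℤ/2 ⊕ ℤ/2 ⊕ ℤ/4

Derivation:
rank_ℚ(R)=3; free=3−3=0
SNF(R) diag = [2, 2, 4] → torsion [2, 2, 4]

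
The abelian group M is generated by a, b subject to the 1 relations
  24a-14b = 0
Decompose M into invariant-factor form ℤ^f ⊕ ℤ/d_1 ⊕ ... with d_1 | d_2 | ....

Answer: M ≅ ℤ^1 ⊕ ℤ/2

Derivation:
rank_ℚ(R)=1; free=2−1=1
SNF(R) diag = [2] → torsion [2]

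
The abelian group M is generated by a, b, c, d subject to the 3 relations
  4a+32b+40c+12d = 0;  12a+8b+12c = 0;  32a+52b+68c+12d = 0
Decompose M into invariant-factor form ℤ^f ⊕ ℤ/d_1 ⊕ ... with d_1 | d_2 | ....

rank_ℚ(R)=3; free=4−3=1
SNF(R) diag = [4, 4, 12] → torsion [4, 4, 12]

Answer: M ≅ ℤ^1 ⊕ ℤ/4 ⊕ ℤ/4 ⊕ ℤ/12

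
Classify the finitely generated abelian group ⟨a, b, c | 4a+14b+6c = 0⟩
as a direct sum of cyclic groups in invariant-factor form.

Answer: M ≅ ℤ^2 ⊕ ℤ/2

Derivation:
rank_ℚ(R)=1; free=3−1=2
SNF(R) diag = [2] → torsion [2]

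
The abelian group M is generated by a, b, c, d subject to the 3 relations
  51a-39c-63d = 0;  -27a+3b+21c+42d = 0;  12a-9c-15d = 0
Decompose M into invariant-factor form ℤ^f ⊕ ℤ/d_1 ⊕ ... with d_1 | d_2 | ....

rank_ℚ(R)=3; free=4−3=1
SNF(R) diag = [3, 3, 3] → torsion [3, 3, 3]

Answer: M ≅ ℤ^1 ⊕ ℤ/3 ⊕ ℤ/3 ⊕ ℤ/3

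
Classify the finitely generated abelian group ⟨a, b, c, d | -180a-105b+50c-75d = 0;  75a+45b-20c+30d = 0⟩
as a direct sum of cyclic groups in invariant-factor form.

Answer: M ≅ ℤ^2 ⊕ ℤ/5 ⊕ ℤ/15

Derivation:
rank_ℚ(R)=2; free=4−2=2
SNF(R) diag = [5, 15] → torsion [5, 15]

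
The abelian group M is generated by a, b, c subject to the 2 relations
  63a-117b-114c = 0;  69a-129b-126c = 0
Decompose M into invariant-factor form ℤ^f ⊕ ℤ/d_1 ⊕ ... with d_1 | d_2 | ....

rank_ℚ(R)=2; free=3−2=1
SNF(R) diag = [3, 6] → torsion [3, 6]

Answer: M ≅ ℤ^1 ⊕ ℤ/3 ⊕ ℤ/6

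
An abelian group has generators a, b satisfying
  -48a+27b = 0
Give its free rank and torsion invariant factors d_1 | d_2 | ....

Answer: M ≅ ℤ^1 ⊕ ℤ/3

Derivation:
rank_ℚ(R)=1; free=2−1=1
SNF(R) diag = [3] → torsion [3]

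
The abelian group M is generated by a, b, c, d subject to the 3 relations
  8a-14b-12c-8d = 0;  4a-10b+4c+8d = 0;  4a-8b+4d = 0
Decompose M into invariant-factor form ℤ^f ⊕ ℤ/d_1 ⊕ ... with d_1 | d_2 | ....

Answer: M ≅ ℤ^1 ⊕ ℤ/2 ⊕ ℤ/4 ⊕ ℤ/4

Derivation:
rank_ℚ(R)=3; free=4−3=1
SNF(R) diag = [2, 4, 4] → torsion [2, 4, 4]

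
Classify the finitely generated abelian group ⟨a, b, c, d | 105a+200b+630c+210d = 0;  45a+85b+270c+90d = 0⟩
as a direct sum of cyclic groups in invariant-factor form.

Answer: M ≅ ℤ^2 ⊕ ℤ/5 ⊕ ℤ/15

Derivation:
rank_ℚ(R)=2; free=4−2=2
SNF(R) diag = [5, 15] → torsion [5, 15]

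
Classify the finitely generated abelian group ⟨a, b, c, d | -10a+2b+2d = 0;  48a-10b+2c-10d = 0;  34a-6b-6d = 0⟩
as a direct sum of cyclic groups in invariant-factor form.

rank_ℚ(R)=3; free=4−3=1
SNF(R) diag = [2, 2, 4] → torsion [2, 2, 4]

Answer: M ≅ ℤ^1 ⊕ ℤ/2 ⊕ ℤ/2 ⊕ ℤ/4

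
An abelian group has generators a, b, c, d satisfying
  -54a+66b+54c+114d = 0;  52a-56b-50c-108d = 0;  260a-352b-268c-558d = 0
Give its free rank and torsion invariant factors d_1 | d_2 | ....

rank_ℚ(R)=3; free=4−3=1
SNF(R) diag = [2, 6, 18] → torsion [2, 6, 18]

Answer: M ≅ ℤ^1 ⊕ ℤ/2 ⊕ ℤ/6 ⊕ ℤ/18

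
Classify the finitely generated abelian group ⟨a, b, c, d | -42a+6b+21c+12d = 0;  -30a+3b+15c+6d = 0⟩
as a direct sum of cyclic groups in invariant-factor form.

rank_ℚ(R)=2; free=4−2=2
SNF(R) diag = [3, 9] → torsion [3, 9]

Answer: M ≅ ℤ^2 ⊕ ℤ/3 ⊕ ℤ/9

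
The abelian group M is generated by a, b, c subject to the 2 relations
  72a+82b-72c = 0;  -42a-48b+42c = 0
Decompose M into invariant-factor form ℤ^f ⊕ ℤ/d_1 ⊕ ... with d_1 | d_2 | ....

rank_ℚ(R)=2; free=3−2=1
SNF(R) diag = [2, 6] → torsion [2, 6]

Answer: M ≅ ℤ^1 ⊕ ℤ/2 ⊕ ℤ/6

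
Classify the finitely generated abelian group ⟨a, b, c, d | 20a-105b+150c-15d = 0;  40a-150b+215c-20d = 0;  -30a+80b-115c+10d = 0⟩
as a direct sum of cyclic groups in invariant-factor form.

rank_ℚ(R)=3; free=4−3=1
SNF(R) diag = [5, 5, 10] → torsion [5, 5, 10]

Answer: M ≅ ℤ^1 ⊕ ℤ/5 ⊕ ℤ/5 ⊕ ℤ/10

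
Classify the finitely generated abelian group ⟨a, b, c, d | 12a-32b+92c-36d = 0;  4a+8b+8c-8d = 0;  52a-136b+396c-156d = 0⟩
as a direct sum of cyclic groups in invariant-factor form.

rank_ℚ(R)=3; free=4−3=1
SNF(R) diag = [4, 4, 8] → torsion [4, 4, 8]

Answer: M ≅ ℤ^1 ⊕ ℤ/4 ⊕ ℤ/4 ⊕ ℤ/8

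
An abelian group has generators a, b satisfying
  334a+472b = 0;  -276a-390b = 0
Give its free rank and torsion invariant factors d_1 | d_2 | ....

Answer: M ≅ ℤ/2 ⊕ ℤ/6

Derivation:
rank_ℚ(R)=2; free=2−2=0
SNF(R) diag = [2, 6] → torsion [2, 6]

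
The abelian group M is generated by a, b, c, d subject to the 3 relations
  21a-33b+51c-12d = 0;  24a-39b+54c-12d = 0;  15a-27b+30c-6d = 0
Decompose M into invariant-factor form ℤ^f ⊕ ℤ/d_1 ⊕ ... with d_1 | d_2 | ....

Answer: M ≅ ℤ^1 ⊕ ℤ/3 ⊕ ℤ/3 ⊕ ℤ/3

Derivation:
rank_ℚ(R)=3; free=4−3=1
SNF(R) diag = [3, 3, 3] → torsion [3, 3, 3]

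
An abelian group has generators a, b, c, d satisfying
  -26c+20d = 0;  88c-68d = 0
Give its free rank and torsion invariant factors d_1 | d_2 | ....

rank_ℚ(R)=2; free=4−2=2
SNF(R) diag = [2, 4] → torsion [2, 4]

Answer: M ≅ ℤ^2 ⊕ ℤ/2 ⊕ ℤ/4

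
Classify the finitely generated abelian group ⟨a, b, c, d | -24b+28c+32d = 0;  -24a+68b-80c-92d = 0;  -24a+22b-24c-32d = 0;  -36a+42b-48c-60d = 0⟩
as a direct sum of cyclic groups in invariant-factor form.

Answer: M ≅ ℤ/2 ⊕ ℤ/4 ⊕ ℤ/12 ⊕ ℤ/12

Derivation:
rank_ℚ(R)=4; free=4−4=0
SNF(R) diag = [2, 4, 12, 12] → torsion [2, 4, 12, 12]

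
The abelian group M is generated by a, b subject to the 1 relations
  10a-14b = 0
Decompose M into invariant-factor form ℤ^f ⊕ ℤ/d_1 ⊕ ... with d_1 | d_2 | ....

rank_ℚ(R)=1; free=2−1=1
SNF(R) diag = [2] → torsion [2]

Answer: M ≅ ℤ^1 ⊕ ℤ/2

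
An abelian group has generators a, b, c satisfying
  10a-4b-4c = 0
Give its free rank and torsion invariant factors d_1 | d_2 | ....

rank_ℚ(R)=1; free=3−1=2
SNF(R) diag = [2] → torsion [2]

Answer: M ≅ ℤ^2 ⊕ ℤ/2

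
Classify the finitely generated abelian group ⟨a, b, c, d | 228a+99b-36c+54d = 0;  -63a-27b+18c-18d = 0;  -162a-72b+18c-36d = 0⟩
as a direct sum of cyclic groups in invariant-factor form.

Answer: M ≅ ℤ^1 ⊕ ℤ/3 ⊕ ℤ/9 ⊕ ℤ/18

Derivation:
rank_ℚ(R)=3; free=4−3=1
SNF(R) diag = [3, 9, 18] → torsion [3, 9, 18]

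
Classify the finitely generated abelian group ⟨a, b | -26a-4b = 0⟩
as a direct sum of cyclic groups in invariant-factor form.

rank_ℚ(R)=1; free=2−1=1
SNF(R) diag = [2] → torsion [2]

Answer: M ≅ ℤ^1 ⊕ ℤ/2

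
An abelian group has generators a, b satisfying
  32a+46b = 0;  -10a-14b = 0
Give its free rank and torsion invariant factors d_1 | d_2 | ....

Answer: M ≅ ℤ/2 ⊕ ℤ/6

Derivation:
rank_ℚ(R)=2; free=2−2=0
SNF(R) diag = [2, 6] → torsion [2, 6]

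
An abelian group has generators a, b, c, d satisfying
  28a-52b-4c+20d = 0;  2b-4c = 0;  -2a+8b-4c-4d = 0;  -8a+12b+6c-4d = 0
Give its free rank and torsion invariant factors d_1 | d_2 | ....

rank_ℚ(R)=4; free=4−4=0
SNF(R) diag = [2, 2, 6, 12] → torsion [2, 2, 6, 12]

Answer: M ≅ ℤ/2 ⊕ ℤ/2 ⊕ ℤ/6 ⊕ ℤ/12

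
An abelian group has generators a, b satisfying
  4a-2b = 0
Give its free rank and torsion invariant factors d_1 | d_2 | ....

Answer: M ≅ ℤ^1 ⊕ ℤ/2

Derivation:
rank_ℚ(R)=1; free=2−1=1
SNF(R) diag = [2] → torsion [2]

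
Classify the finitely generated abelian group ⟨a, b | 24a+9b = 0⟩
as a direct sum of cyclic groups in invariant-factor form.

Answer: M ≅ ℤ^1 ⊕ ℤ/3

Derivation:
rank_ℚ(R)=1; free=2−1=1
SNF(R) diag = [3] → torsion [3]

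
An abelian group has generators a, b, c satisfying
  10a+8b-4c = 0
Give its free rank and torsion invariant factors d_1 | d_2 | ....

Answer: M ≅ ℤ^2 ⊕ ℤ/2

Derivation:
rank_ℚ(R)=1; free=3−1=2
SNF(R) diag = [2] → torsion [2]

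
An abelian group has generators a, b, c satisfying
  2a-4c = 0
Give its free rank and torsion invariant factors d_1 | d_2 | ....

rank_ℚ(R)=1; free=3−1=2
SNF(R) diag = [2] → torsion [2]

Answer: M ≅ ℤ^2 ⊕ ℤ/2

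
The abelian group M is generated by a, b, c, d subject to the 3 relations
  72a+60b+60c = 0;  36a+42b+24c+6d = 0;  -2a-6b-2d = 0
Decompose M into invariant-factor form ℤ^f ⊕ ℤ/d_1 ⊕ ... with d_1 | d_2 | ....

rank_ℚ(R)=3; free=4−3=1
SNF(R) diag = [2, 6, 12] → torsion [2, 6, 12]

Answer: M ≅ ℤ^1 ⊕ ℤ/2 ⊕ ℤ/6 ⊕ ℤ/12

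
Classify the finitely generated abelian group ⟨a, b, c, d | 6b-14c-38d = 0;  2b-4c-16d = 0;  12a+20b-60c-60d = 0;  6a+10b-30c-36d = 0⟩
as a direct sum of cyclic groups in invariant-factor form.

Answer: M ≅ ℤ/2 ⊕ ℤ/2 ⊕ ℤ/6 ⊕ ℤ/12

Derivation:
rank_ℚ(R)=4; free=4−4=0
SNF(R) diag = [2, 2, 6, 12] → torsion [2, 2, 6, 12]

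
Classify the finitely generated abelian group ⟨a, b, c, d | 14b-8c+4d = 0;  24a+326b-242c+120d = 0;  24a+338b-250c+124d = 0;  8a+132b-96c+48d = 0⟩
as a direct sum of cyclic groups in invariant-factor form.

Answer: M ≅ ℤ/2 ⊕ ℤ/2 ⊕ ℤ/4 ⊕ ℤ/8

Derivation:
rank_ℚ(R)=4; free=4−4=0
SNF(R) diag = [2, 2, 4, 8] → torsion [2, 2, 4, 8]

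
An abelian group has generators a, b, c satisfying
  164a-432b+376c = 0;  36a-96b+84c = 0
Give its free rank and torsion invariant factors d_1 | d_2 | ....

Answer: M ≅ ℤ^1 ⊕ ℤ/4 ⊕ ℤ/12

Derivation:
rank_ℚ(R)=2; free=3−2=1
SNF(R) diag = [4, 12] → torsion [4, 12]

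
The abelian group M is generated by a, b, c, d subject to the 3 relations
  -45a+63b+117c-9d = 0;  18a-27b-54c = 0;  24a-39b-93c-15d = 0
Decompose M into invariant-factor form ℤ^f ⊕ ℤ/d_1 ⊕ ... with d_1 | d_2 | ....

rank_ℚ(R)=3; free=4−3=1
SNF(R) diag = [3, 9, 27] → torsion [3, 9, 27]

Answer: M ≅ ℤ^1 ⊕ ℤ/3 ⊕ ℤ/9 ⊕ ℤ/27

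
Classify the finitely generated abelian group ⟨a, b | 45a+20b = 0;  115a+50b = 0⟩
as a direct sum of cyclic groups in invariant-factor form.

Answer: M ≅ ℤ/5 ⊕ ℤ/10

Derivation:
rank_ℚ(R)=2; free=2−2=0
SNF(R) diag = [5, 10] → torsion [5, 10]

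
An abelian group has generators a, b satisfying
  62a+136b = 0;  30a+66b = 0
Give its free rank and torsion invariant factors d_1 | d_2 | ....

Answer: M ≅ ℤ/2 ⊕ ℤ/6

Derivation:
rank_ℚ(R)=2; free=2−2=0
SNF(R) diag = [2, 6] → torsion [2, 6]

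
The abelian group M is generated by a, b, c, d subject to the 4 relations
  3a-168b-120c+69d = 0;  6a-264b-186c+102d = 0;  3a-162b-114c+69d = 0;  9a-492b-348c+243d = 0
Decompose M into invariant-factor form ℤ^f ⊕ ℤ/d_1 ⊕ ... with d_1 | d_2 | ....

rank_ℚ(R)=4; free=4−4=0
SNF(R) diag = [3, 6, 18, 36] → torsion [3, 6, 18, 36]

Answer: M ≅ ℤ/3 ⊕ ℤ/6 ⊕ ℤ/18 ⊕ ℤ/36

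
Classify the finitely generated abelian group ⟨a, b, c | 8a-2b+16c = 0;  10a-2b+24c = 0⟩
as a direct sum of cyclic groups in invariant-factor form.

Answer: M ≅ ℤ^1 ⊕ ℤ/2 ⊕ ℤ/2

Derivation:
rank_ℚ(R)=2; free=3−2=1
SNF(R) diag = [2, 2] → torsion [2, 2]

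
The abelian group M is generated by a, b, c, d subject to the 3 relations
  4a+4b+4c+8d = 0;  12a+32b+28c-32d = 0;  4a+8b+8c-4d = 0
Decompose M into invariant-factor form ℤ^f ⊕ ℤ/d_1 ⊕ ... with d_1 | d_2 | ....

Answer: M ≅ ℤ^1 ⊕ ℤ/4 ⊕ ℤ/4 ⊕ ℤ/4

Derivation:
rank_ℚ(R)=3; free=4−3=1
SNF(R) diag = [4, 4, 4] → torsion [4, 4, 4]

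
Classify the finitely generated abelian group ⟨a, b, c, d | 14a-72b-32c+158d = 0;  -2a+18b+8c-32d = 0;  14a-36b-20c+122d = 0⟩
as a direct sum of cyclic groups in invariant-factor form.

Answer: M ≅ ℤ^1 ⊕ ℤ/2 ⊕ ℤ/6 ⊕ ℤ/12

Derivation:
rank_ℚ(R)=3; free=4−3=1
SNF(R) diag = [2, 6, 12] → torsion [2, 6, 12]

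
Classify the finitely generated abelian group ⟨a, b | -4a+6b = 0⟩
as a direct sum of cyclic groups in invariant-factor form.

rank_ℚ(R)=1; free=2−1=1
SNF(R) diag = [2] → torsion [2]

Answer: M ≅ ℤ^1 ⊕ ℤ/2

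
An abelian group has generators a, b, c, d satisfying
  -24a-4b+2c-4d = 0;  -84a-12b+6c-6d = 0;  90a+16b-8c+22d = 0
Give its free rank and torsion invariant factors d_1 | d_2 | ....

rank_ℚ(R)=3; free=4−3=1
SNF(R) diag = [2, 6, 6] → torsion [2, 6, 6]

Answer: M ≅ ℤ^1 ⊕ ℤ/2 ⊕ ℤ/6 ⊕ ℤ/6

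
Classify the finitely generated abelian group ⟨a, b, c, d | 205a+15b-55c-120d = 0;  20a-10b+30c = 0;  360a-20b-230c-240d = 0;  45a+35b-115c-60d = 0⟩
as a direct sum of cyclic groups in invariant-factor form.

rank_ℚ(R)=4; free=4−4=0
SNF(R) diag = [5, 10, 30, 60] → torsion [5, 10, 30, 60]

Answer: M ≅ ℤ/5 ⊕ ℤ/10 ⊕ ℤ/30 ⊕ ℤ/60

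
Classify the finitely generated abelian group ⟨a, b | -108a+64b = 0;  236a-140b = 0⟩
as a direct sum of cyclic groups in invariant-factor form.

Answer: M ≅ ℤ/4 ⊕ ℤ/4

Derivation:
rank_ℚ(R)=2; free=2−2=0
SNF(R) diag = [4, 4] → torsion [4, 4]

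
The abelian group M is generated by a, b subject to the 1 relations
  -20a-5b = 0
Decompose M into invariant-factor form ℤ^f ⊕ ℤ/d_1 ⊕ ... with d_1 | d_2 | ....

Answer: M ≅ ℤ^1 ⊕ ℤ/5

Derivation:
rank_ℚ(R)=1; free=2−1=1
SNF(R) diag = [5] → torsion [5]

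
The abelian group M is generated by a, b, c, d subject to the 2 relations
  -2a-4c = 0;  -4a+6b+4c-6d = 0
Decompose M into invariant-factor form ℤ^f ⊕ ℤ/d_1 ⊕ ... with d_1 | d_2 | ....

rank_ℚ(R)=2; free=4−2=2
SNF(R) diag = [2, 6] → torsion [2, 6]

Answer: M ≅ ℤ^2 ⊕ ℤ/2 ⊕ ℤ/6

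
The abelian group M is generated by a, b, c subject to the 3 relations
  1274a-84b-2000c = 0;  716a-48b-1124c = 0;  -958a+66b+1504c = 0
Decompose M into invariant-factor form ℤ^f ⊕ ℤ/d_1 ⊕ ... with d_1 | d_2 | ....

rank_ℚ(R)=3; free=3−3=0
SNF(R) diag = [2, 6, 12] → torsion [2, 6, 12]

Answer: M ≅ ℤ/2 ⊕ ℤ/6 ⊕ ℤ/12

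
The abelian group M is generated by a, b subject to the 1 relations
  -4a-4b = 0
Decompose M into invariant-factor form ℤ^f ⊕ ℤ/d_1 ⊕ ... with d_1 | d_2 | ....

Answer: M ≅ ℤ^1 ⊕ ℤ/4

Derivation:
rank_ℚ(R)=1; free=2−1=1
SNF(R) diag = [4] → torsion [4]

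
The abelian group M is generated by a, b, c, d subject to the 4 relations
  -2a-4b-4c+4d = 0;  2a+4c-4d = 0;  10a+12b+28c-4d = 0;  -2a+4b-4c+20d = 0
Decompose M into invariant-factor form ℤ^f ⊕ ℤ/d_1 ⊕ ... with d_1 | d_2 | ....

Answer: M ≅ ℤ/2 ⊕ ℤ/4 ⊕ ℤ/8 ⊕ ℤ/16

Derivation:
rank_ℚ(R)=4; free=4−4=0
SNF(R) diag = [2, 4, 8, 16] → torsion [2, 4, 8, 16]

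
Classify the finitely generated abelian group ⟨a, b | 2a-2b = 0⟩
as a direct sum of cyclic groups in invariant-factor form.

Answer: M ≅ ℤ^1 ⊕ ℤ/2

Derivation:
rank_ℚ(R)=1; free=2−1=1
SNF(R) diag = [2] → torsion [2]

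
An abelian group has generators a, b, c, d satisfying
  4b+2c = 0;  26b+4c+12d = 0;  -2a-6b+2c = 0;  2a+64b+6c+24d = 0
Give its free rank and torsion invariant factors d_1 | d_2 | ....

rank_ℚ(R)=4; free=4−4=0
SNF(R) diag = [2, 2, 6, 12] → torsion [2, 2, 6, 12]

Answer: M ≅ ℤ/2 ⊕ ℤ/2 ⊕ ℤ/6 ⊕ ℤ/12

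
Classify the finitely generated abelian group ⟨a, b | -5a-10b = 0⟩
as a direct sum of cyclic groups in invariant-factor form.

Answer: M ≅ ℤ^1 ⊕ ℤ/5

Derivation:
rank_ℚ(R)=1; free=2−1=1
SNF(R) diag = [5] → torsion [5]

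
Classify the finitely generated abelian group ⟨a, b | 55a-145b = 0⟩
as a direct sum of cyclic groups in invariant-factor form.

rank_ℚ(R)=1; free=2−1=1
SNF(R) diag = [5] → torsion [5]

Answer: M ≅ ℤ^1 ⊕ ℤ/5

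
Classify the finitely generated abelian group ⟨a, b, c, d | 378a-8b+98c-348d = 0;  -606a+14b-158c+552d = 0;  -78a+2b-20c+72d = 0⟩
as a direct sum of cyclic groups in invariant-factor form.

Answer: M ≅ ℤ^1 ⊕ ℤ/2 ⊕ ℤ/6 ⊕ ℤ/18

Derivation:
rank_ℚ(R)=3; free=4−3=1
SNF(R) diag = [2, 6, 18] → torsion [2, 6, 18]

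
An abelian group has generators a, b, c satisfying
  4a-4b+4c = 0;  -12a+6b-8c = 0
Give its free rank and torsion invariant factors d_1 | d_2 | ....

Answer: M ≅ ℤ^1 ⊕ ℤ/2 ⊕ ℤ/4

Derivation:
rank_ℚ(R)=2; free=3−2=1
SNF(R) diag = [2, 4] → torsion [2, 4]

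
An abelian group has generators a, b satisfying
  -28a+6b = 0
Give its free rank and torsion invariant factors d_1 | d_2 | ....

rank_ℚ(R)=1; free=2−1=1
SNF(R) diag = [2] → torsion [2]

Answer: M ≅ ℤ^1 ⊕ ℤ/2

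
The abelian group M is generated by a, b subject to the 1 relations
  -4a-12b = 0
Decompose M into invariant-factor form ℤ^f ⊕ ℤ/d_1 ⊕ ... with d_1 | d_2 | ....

Answer: M ≅ ℤ^1 ⊕ ℤ/4

Derivation:
rank_ℚ(R)=1; free=2−1=1
SNF(R) diag = [4] → torsion [4]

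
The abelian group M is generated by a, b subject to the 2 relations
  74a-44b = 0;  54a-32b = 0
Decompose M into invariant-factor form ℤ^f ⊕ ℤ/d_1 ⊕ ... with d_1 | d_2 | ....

rank_ℚ(R)=2; free=2−2=0
SNF(R) diag = [2, 4] → torsion [2, 4]

Answer: M ≅ ℤ/2 ⊕ ℤ/4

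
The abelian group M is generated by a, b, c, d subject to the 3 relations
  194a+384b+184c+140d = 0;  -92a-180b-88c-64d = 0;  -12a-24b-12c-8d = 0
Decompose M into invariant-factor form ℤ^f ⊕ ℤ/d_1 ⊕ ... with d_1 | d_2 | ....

rank_ℚ(R)=3; free=4−3=1
SNF(R) diag = [2, 4, 12] → torsion [2, 4, 12]

Answer: M ≅ ℤ^1 ⊕ ℤ/2 ⊕ ℤ/4 ⊕ ℤ/12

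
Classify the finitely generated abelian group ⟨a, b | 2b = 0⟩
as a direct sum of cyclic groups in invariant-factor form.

rank_ℚ(R)=1; free=2−1=1
SNF(R) diag = [2] → torsion [2]

Answer: M ≅ ℤ^1 ⊕ ℤ/2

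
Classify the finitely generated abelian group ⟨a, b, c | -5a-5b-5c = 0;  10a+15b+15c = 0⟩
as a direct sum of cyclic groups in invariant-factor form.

rank_ℚ(R)=2; free=3−2=1
SNF(R) diag = [5, 5] → torsion [5, 5]

Answer: M ≅ ℤ^1 ⊕ ℤ/5 ⊕ ℤ/5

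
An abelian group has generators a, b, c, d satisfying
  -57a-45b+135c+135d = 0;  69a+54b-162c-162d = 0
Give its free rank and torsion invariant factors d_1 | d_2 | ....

rank_ℚ(R)=2; free=4−2=2
SNF(R) diag = [3, 9] → torsion [3, 9]

Answer: M ≅ ℤ^2 ⊕ ℤ/3 ⊕ ℤ/9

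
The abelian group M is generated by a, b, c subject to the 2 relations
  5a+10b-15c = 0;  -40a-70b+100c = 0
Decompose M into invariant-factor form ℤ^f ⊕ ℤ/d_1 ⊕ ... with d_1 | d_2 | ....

rank_ℚ(R)=2; free=3−2=1
SNF(R) diag = [5, 10] → torsion [5, 10]

Answer: M ≅ ℤ^1 ⊕ ℤ/5 ⊕ ℤ/10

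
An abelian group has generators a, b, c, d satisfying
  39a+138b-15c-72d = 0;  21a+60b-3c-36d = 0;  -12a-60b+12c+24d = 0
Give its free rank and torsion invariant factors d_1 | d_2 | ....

rank_ℚ(R)=3; free=4−3=1
SNF(R) diag = [3, 6, 12] → torsion [3, 6, 12]

Answer: M ≅ ℤ^1 ⊕ ℤ/3 ⊕ ℤ/6 ⊕ ℤ/12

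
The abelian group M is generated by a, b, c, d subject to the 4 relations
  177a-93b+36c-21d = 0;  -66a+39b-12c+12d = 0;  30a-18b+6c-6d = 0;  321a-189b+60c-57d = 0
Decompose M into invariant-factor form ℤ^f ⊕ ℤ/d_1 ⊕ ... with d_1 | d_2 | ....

rank_ℚ(R)=4; free=4−4=0
SNF(R) diag = [3, 3, 6, 12] → torsion [3, 3, 6, 12]

Answer: M ≅ ℤ/3 ⊕ ℤ/3 ⊕ ℤ/6 ⊕ ℤ/12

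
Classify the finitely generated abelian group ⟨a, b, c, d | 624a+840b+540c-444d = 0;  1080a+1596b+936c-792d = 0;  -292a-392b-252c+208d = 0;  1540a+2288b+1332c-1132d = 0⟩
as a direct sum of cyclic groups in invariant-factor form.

Answer: M ≅ ℤ/4 ⊕ ℤ/12 ⊕ ℤ/36 ⊕ ℤ/36

Derivation:
rank_ℚ(R)=4; free=4−4=0
SNF(R) diag = [4, 12, 36, 36] → torsion [4, 12, 36, 36]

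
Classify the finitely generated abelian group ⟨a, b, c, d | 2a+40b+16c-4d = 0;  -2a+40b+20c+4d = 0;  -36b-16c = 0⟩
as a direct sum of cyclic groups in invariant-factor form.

rank_ℚ(R)=3; free=4−3=1
SNF(R) diag = [2, 4, 4] → torsion [2, 4, 4]

Answer: M ≅ ℤ^1 ⊕ ℤ/2 ⊕ ℤ/4 ⊕ ℤ/4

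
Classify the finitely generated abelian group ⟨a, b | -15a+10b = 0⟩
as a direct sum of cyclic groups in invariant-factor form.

rank_ℚ(R)=1; free=2−1=1
SNF(R) diag = [5] → torsion [5]

Answer: M ≅ ℤ^1 ⊕ ℤ/5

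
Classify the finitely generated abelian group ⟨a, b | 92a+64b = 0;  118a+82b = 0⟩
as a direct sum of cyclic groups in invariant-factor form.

Answer: M ≅ ℤ/2 ⊕ ℤ/4

Derivation:
rank_ℚ(R)=2; free=2−2=0
SNF(R) diag = [2, 4] → torsion [2, 4]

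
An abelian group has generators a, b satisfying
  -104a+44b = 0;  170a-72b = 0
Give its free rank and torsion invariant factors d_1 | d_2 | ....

rank_ℚ(R)=2; free=2−2=0
SNF(R) diag = [2, 4] → torsion [2, 4]

Answer: M ≅ ℤ/2 ⊕ ℤ/4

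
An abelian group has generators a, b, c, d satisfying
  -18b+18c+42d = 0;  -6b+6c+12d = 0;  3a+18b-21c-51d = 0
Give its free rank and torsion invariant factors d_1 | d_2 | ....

Answer: M ≅ ℤ^1 ⊕ ℤ/3 ⊕ ℤ/6 ⊕ ℤ/6

Derivation:
rank_ℚ(R)=3; free=4−3=1
SNF(R) diag = [3, 6, 6] → torsion [3, 6, 6]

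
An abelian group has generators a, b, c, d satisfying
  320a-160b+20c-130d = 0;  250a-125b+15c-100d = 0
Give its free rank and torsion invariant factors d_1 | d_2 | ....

rank_ℚ(R)=2; free=4−2=2
SNF(R) diag = [5, 10] → torsion [5, 10]

Answer: M ≅ ℤ^2 ⊕ ℤ/5 ⊕ ℤ/10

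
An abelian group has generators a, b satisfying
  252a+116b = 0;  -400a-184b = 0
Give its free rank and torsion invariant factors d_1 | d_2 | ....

rank_ℚ(R)=2; free=2−2=0
SNF(R) diag = [4, 8] → torsion [4, 8]

Answer: M ≅ ℤ/4 ⊕ ℤ/8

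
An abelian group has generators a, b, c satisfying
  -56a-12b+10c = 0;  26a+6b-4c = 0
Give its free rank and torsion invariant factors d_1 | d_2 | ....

Answer: M ≅ ℤ^1 ⊕ ℤ/2 ⊕ ℤ/6

Derivation:
rank_ℚ(R)=2; free=3−2=1
SNF(R) diag = [2, 6] → torsion [2, 6]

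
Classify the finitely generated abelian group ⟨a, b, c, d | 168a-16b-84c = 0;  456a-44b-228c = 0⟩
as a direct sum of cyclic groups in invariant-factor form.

Answer: M ≅ ℤ^2 ⊕ ℤ/4 ⊕ ℤ/12

Derivation:
rank_ℚ(R)=2; free=4−2=2
SNF(R) diag = [4, 12] → torsion [4, 12]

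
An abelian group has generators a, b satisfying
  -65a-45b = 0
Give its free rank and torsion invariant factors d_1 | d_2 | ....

Answer: M ≅ ℤ^1 ⊕ ℤ/5

Derivation:
rank_ℚ(R)=1; free=2−1=1
SNF(R) diag = [5] → torsion [5]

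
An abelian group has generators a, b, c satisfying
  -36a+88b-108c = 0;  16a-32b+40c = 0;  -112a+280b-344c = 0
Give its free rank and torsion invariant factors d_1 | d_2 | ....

Answer: M ≅ ℤ/4 ⊕ ℤ/8 ⊕ ℤ/8

Derivation:
rank_ℚ(R)=3; free=3−3=0
SNF(R) diag = [4, 8, 8] → torsion [4, 8, 8]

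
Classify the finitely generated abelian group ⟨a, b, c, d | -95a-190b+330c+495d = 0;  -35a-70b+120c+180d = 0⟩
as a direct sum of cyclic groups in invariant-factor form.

Answer: M ≅ ℤ^2 ⊕ ℤ/5 ⊕ ℤ/15

Derivation:
rank_ℚ(R)=2; free=4−2=2
SNF(R) diag = [5, 15] → torsion [5, 15]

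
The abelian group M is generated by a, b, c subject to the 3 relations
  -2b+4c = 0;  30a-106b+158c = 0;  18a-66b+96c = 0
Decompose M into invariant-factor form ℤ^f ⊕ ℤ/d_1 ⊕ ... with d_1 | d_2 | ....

Answer: M ≅ ℤ/2 ⊕ ℤ/6 ⊕ ℤ/18

Derivation:
rank_ℚ(R)=3; free=3−3=0
SNF(R) diag = [2, 6, 18] → torsion [2, 6, 18]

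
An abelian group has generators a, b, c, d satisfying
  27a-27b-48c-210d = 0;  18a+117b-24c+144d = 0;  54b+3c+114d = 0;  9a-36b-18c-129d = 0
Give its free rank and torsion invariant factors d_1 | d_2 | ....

rank_ℚ(R)=4; free=4−4=0
SNF(R) diag = [3, 3, 9, 27] → torsion [3, 3, 9, 27]

Answer: M ≅ ℤ/3 ⊕ ℤ/3 ⊕ ℤ/9 ⊕ ℤ/27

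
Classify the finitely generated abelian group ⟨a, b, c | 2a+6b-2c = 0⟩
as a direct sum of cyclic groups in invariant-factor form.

rank_ℚ(R)=1; free=3−1=2
SNF(R) diag = [2] → torsion [2]

Answer: M ≅ ℤ^2 ⊕ ℤ/2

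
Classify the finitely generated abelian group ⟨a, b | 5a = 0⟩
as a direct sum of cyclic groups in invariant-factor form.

rank_ℚ(R)=1; free=2−1=1
SNF(R) diag = [5] → torsion [5]

Answer: M ≅ ℤ^1 ⊕ ℤ/5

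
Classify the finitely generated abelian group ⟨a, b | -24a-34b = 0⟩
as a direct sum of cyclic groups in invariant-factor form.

rank_ℚ(R)=1; free=2−1=1
SNF(R) diag = [2] → torsion [2]

Answer: M ≅ ℤ^1 ⊕ ℤ/2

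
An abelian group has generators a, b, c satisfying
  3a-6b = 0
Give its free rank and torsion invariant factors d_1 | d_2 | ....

rank_ℚ(R)=1; free=3−1=2
SNF(R) diag = [3] → torsion [3]

Answer: M ≅ ℤ^2 ⊕ ℤ/3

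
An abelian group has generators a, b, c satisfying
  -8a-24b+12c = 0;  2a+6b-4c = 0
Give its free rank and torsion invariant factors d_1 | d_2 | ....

rank_ℚ(R)=2; free=3−2=1
SNF(R) diag = [2, 4] → torsion [2, 4]

Answer: M ≅ ℤ^1 ⊕ ℤ/2 ⊕ ℤ/4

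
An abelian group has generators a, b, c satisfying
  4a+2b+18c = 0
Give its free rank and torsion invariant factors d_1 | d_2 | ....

rank_ℚ(R)=1; free=3−1=2
SNF(R) diag = [2] → torsion [2]

Answer: M ≅ ℤ^2 ⊕ ℤ/2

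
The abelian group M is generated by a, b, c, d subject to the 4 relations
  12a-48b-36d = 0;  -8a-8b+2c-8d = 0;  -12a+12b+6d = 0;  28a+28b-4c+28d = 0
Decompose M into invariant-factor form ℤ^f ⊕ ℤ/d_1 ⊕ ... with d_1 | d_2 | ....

rank_ℚ(R)=4; free=4−4=0
SNF(R) diag = [2, 6, 12, 12] → torsion [2, 6, 12, 12]

Answer: M ≅ ℤ/2 ⊕ ℤ/6 ⊕ ℤ/12 ⊕ ℤ/12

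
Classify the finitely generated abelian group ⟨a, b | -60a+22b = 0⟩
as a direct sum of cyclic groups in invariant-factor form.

Answer: M ≅ ℤ^1 ⊕ ℤ/2

Derivation:
rank_ℚ(R)=1; free=2−1=1
SNF(R) diag = [2] → torsion [2]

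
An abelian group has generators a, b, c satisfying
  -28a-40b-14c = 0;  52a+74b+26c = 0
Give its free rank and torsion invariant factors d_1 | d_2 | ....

rank_ℚ(R)=2; free=3−2=1
SNF(R) diag = [2, 2] → torsion [2, 2]

Answer: M ≅ ℤ^1 ⊕ ℤ/2 ⊕ ℤ/2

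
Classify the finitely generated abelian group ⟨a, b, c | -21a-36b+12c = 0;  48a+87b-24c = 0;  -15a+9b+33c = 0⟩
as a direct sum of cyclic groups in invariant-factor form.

rank_ℚ(R)=3; free=3−3=0
SNF(R) diag = [3, 3, 9] → torsion [3, 3, 9]

Answer: M ≅ ℤ/3 ⊕ ℤ/3 ⊕ ℤ/9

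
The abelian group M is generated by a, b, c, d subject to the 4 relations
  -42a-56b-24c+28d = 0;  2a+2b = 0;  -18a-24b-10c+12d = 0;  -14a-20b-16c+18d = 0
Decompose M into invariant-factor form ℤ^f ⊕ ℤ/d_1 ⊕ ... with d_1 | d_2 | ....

rank_ℚ(R)=4; free=4−4=0
SNF(R) diag = [2, 2, 2, 6] → torsion [2, 2, 2, 6]

Answer: M ≅ ℤ/2 ⊕ ℤ/2 ⊕ ℤ/2 ⊕ ℤ/6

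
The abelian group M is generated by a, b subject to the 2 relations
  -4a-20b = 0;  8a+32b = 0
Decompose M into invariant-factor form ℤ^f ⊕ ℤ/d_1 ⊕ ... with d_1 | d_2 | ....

Answer: M ≅ ℤ/4 ⊕ ℤ/8

Derivation:
rank_ℚ(R)=2; free=2−2=0
SNF(R) diag = [4, 8] → torsion [4, 8]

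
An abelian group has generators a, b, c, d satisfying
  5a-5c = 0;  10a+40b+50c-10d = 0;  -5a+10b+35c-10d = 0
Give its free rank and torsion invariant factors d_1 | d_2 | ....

Answer: M ≅ ℤ^1 ⊕ ℤ/5 ⊕ ℤ/10 ⊕ ℤ/30

Derivation:
rank_ℚ(R)=3; free=4−3=1
SNF(R) diag = [5, 10, 30] → torsion [5, 10, 30]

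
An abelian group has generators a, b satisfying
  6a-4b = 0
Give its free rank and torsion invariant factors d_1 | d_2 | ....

rank_ℚ(R)=1; free=2−1=1
SNF(R) diag = [2] → torsion [2]

Answer: M ≅ ℤ^1 ⊕ ℤ/2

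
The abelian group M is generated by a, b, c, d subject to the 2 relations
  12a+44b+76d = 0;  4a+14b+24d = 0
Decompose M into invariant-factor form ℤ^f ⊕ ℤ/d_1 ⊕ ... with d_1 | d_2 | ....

Answer: M ≅ ℤ^2 ⊕ ℤ/2 ⊕ ℤ/4

Derivation:
rank_ℚ(R)=2; free=4−2=2
SNF(R) diag = [2, 4] → torsion [2, 4]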